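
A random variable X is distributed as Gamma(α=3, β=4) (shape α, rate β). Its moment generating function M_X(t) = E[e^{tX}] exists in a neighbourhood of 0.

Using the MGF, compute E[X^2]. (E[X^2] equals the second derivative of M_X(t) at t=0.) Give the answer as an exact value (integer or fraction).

M_X(t) = 64/(4 - t)^3
M′(t) = 192/(t^4 - 16*t^3 + 96*t^2 - 256*t + 256)
M′′(t) = -768/(t^5 - 20*t^4 + 160*t^3 - 640*t^2 + 1280*t - 1024)

E[X^2] = M′′(0) = 3/4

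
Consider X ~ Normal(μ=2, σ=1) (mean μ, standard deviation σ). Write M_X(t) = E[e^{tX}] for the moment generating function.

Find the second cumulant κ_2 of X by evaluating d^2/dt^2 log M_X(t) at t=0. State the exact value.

M_X(t) = e^(t^2/2 + 2*t)
K_X(t) = log M_X(t) = t^2/2 + 2*t
K^(2)(t) = 1

κ_2 = K^(2)(0) = 1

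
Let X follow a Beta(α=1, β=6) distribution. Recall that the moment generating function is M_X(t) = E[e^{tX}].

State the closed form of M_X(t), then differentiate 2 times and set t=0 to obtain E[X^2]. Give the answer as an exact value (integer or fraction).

M_X(t) = ₁F₁(1; 7; t)
M′(t) = ₁F₁(2; 8; t)/7
M′′(t) = ₁F₁(3; 9; t)/28

E[X^2] = M′′(0) = 1/28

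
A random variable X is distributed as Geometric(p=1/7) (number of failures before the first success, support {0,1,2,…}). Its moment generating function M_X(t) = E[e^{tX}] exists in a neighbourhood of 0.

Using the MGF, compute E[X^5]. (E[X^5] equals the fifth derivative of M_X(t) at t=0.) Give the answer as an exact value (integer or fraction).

E[X^5] = M′′′′′(0) = 1277646

M_X(t) = 1/(7*(1 - 6*e^(t)/7))
M′(t) = 6*e^(t)/(36*e^(2*t) - 84*e^(t) + 49)
M′′(t) = (-36*e^(2*t) - 42*e^(t))/(216*e^(3*t) - 756*e^(2*t) + 882*e^(t) - 343)
M′′′(t) = (216*e^(3*t) + 1008*e^(2*t) + 294*e^(t))/(1296*e^(4*t) - 6048*e^(3*t) + 10584*e^(2*t) - 8232*e^(t) + 2401)
M′′′′(t) = (-1296*e^(4*t) - 16632*e^(3*t) - 19404*e^(2*t) - 2058*e^(t))/(7776*e^(5*t) - 45360*e^(4*t) + 105840*e^(3*t) - 123480*e^(2*t) + 72030*e^(t) - 16807)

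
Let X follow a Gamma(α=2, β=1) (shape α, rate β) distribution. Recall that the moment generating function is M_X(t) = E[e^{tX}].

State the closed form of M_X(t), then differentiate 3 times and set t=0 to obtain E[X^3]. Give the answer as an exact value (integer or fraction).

M_X(t) = (1 - t)^(-2)
M^(3)(t) = -24/(t^5 - 5*t^4 + 10*t^3 - 10*t^2 + 5*t - 1)

E[X^3] = M^(3)(0) = 24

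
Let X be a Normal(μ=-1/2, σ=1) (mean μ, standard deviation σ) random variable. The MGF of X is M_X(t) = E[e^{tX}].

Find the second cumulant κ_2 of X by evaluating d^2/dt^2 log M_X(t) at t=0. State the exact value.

κ_2 = K′′(0) = 1

M_X(t) = e^(t^2/2 - t/2)
K_X(t) = log M_X(t) = t^2/2 - t/2
K′(t) = t - 1/2
K′′(t) = 1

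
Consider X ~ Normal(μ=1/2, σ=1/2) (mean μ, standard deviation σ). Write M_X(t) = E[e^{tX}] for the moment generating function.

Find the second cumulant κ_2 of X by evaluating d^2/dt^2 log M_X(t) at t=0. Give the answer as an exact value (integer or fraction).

κ_2 = d^2K/dt^2 |_{t=0} = 1/4

M_X(t) = e^(t^2/8 + t/2)
K_X(t) = log M_X(t) = t^2/8 + t/2
dK/dt = t/4 + 1/2
d^2K/dt^2 = 1/4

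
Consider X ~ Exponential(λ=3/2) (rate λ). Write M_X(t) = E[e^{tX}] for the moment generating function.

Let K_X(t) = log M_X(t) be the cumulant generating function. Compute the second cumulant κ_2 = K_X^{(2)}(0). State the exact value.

M_X(t) = 3/(2*(3/2 - t))
K_X(t) = log M_X(t) = -log(3/2 - t) - log(2) + log(3)
D^2[K](t) = 4/(4*t^2 - 12*t + 9)

κ_2 = D^2[K](0) = 4/9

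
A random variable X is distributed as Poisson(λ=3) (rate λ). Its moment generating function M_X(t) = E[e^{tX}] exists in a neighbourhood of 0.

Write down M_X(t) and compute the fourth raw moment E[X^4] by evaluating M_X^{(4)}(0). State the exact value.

M_X(t) = e^(3*e^(t) - 3)
D^4[M](t) = (81*e^(4*t)*e^(3*e^(t)) + 162*e^(3*t)*e^(3*e^(t)) + 63*e^(2*t)*e^(3*e^(t)) + 3*e^(t)*e^(3*e^(t)))*e^(-3)

E[X^4] = D^4[M](0) = 309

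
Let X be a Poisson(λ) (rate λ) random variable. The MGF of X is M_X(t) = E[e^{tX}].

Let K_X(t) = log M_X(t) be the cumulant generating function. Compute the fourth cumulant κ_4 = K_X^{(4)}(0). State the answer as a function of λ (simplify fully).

M_X(t) = e^(λ*(e^(t) - 1))
K_X(t) = log M_X(t) = λ*(e^(t) - 1)
K′(t) = λ*e^(t)
K′′(t) = λ*e^(t)
K′′′(t) = λ*e^(t)
K′′′′(t) = λ*e^(t)

κ_4 = K′′′′(0) = λ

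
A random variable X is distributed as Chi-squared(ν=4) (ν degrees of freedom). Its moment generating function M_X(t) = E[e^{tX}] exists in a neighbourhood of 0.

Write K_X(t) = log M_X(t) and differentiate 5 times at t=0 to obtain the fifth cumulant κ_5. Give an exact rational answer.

M_X(t) = (1 - 2*t)^(-2)
K_X(t) = log M_X(t) = -2*log(1 - 2*t)
dK/dt = -4/(2*t - 1)
d^2K/dt^2 = 8/(4*t^2 - 4*t + 1)
d^3K/dt^3 = -32/(8*t^3 - 12*t^2 + 6*t - 1)
d^4K/dt^4 = 192/(16*t^4 - 32*t^3 + 24*t^2 - 8*t + 1)
d^5K/dt^5 = -1536/(32*t^5 - 80*t^4 + 80*t^3 - 40*t^2 + 10*t - 1)

κ_5 = d^5K/dt^5 |_{t=0} = 1536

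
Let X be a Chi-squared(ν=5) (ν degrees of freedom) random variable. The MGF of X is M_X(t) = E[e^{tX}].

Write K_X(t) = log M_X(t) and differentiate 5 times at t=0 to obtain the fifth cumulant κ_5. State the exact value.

κ_5 = D^5[K](0) = 1920

M_X(t) = (1 - 2*t)^(-5/2)
K_X(t) = log M_X(t) = -5*log(1 - 2*t)/2
D^5[K](t) = -1920/(32*t^5 - 80*t^4 + 80*t^3 - 40*t^2 + 10*t - 1)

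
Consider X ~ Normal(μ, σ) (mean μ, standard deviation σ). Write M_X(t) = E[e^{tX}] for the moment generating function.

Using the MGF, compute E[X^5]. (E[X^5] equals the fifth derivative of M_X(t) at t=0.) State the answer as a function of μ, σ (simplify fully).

M_X(t) = e^(μ*t + σ^2*t^2/2)
M′(t) = μ*e^(μ*t)*e^(σ^2*t^2/2) + σ^2*t*e^(μ*t)*e^(σ^2*t^2/2)
M′′(t) = μ^2*e^(μ*t)*e^(σ^2*t^2/2) + 2*μ*σ^2*t*e^(μ*t)*e^(σ^2*t^2/2) + σ^4*t^2*e^(μ*t)*e^(σ^2*t^2/2) + σ^2*e^(μ*t)*e^(σ^2*t^2/2)

E[X^5] = M′′′′′(0) = μ*(μ^4 + 10*μ^2*σ^2 + 15*σ^4)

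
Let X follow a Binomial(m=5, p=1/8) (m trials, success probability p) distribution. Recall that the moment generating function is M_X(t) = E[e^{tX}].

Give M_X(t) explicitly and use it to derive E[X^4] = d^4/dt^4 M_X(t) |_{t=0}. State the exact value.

E[X^4] = M^(4)(0) = 1815/512

M_X(t) = (e^(t)/8 + 7/8)^5
M^(4)(t) = 625*e^(5*t)/32768 + 35*e^(4*t)/128 + 19845*e^(3*t)/16384 + 1715*e^(2*t)/1024 + 12005*e^(t)/32768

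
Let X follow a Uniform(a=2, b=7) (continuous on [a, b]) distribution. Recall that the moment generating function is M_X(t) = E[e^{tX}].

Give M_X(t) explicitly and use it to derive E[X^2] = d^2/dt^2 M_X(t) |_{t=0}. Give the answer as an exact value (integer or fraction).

E[X^2] = d^2M/dt^2 |_{t=0} = 67/3

M_X(t) = (e^(7*t) - e^(2*t))/(5*t)
dM/dt = (7*t*e^(7*t) - 2*t*e^(2*t) - e^(7*t) + e^(2*t))/(5*t^2)
d^2M/dt^2 = (49*t^2*e^(7*t) - 4*t^2*e^(2*t) - 14*t*e^(7*t) + 4*t*e^(2*t) + 2*e^(7*t) - 2*e^(2*t))/(5*t^3)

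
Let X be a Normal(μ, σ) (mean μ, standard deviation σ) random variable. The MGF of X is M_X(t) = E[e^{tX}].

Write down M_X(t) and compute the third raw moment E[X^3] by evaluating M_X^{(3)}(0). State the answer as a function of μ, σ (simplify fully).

M_X(t) = e^(μ*t + σ^2*t^2/2)

E[X^3] = M^(3)(0) = μ*(μ^2 + 3*σ^2)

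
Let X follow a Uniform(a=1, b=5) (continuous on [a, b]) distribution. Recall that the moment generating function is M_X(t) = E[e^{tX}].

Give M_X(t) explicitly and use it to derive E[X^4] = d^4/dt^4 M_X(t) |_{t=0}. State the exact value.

E[X^4] = M′′′′(0) = 781/5

M_X(t) = (e^(5*t) - e^(t))/(4*t)
M′(t) = (5*t*e^(5*t) - t*e^(t) - e^(5*t) + e^(t))/(4*t^2)
M′′(t) = (25*t^2*e^(5*t) - t^2*e^(t) - 10*t*e^(5*t) + 2*t*e^(t) + 2*e^(5*t) - 2*e^(t))/(4*t^3)
M′′′(t) = (125*t^3*e^(5*t) - t^3*e^(t) - 75*t^2*e^(5*t) + 3*t^2*e^(t) + 30*t*e^(5*t) - 6*t*e^(t) - 6*e^(5*t) + 6*e^(t))/(4*t^4)
M′′′′(t) = (625*t^4*e^(5*t) - t^4*e^(t) - 500*t^3*e^(5*t) + 4*t^3*e^(t) + 300*t^2*e^(5*t) - 12*t^2*e^(t) - 120*t*e^(5*t) + 24*t*e^(t) + 24*e^(5*t) - 24*e^(t))/(4*t^5)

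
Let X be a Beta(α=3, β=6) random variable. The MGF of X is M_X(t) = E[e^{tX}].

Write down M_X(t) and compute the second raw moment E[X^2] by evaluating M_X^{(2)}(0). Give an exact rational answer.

M_X(t) = ₁F₁(3; 9; t)
M^(2)(t) = 2*₁F₁(5; 11; t)/15

E[X^2] = M^(2)(0) = 2/15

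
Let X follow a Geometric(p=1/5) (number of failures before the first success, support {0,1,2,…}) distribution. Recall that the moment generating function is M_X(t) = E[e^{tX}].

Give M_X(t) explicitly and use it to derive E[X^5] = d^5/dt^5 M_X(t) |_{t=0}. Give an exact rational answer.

M_X(t) = 1/(5*(1 - 4*e^(t)/5))
dM/dt = 4*e^(t)/(16*e^(2*t) - 40*e^(t) + 25)
d^2M/dt^2 = (-16*e^(2*t) - 20*e^(t))/(64*e^(3*t) - 240*e^(2*t) + 300*e^(t) - 125)
d^3M/dt^3 = (64*e^(3*t) + 320*e^(2*t) + 100*e^(t))/(256*e^(4*t) - 1280*e^(3*t) + 2400*e^(2*t) - 2000*e^(t) + 625)
d^4M/dt^4 = (-256*e^(4*t) - 3520*e^(3*t) - 4400*e^(2*t) - 500*e^(t))/(1024*e^(5*t) - 6400*e^(4*t) + 16000*e^(3*t) - 20000*e^(2*t) + 12500*e^(t) - 3125)

E[X^5] = d^5M/dt^5 |_{t=0} = 194404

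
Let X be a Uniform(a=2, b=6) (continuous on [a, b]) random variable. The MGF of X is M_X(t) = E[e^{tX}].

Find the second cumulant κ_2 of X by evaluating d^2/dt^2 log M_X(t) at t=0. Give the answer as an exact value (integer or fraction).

κ_2 = D^2[K](0) = 4/3

M_X(t) = (e^(6*t) - e^(2*t))/(4*t)
K_X(t) = log M_X(t) = -log(t) + log(e^(6*t) - e^(2*t)) - 2*log(2)
D^2[K](t) = (-16*t^2*e^(4*t) + e^(8*t) - 2*e^(4*t) + 1)/(t^2*e^(8*t) - 2*t^2*e^(4*t) + t^2)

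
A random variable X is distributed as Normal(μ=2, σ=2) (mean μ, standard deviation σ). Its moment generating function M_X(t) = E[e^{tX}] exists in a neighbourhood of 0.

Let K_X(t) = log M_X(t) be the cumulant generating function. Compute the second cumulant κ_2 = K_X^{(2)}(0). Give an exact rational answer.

M_X(t) = e^(2*t^2 + 2*t)
K_X(t) = log M_X(t) = 2*t^2 + 2*t
dK/dt = 4*t + 2
d^2K/dt^2 = 4

κ_2 = d^2K/dt^2 |_{t=0} = 4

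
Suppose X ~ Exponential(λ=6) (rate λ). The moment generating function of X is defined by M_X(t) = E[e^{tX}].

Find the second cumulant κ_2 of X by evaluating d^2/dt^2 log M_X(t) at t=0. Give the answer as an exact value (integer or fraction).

κ_2 = K^(2)(0) = 1/36

M_X(t) = 6/(6 - t)
K_X(t) = log M_X(t) = -log(6 - t) + log(6)
K^(2)(t) = 1/(t^2 - 12*t + 36)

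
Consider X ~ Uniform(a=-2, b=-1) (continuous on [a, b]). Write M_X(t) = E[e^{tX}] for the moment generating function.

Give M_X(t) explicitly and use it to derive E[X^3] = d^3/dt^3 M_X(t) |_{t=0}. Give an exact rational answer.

E[X^3] = D^3[M](0) = -15/4

M_X(t) = (e^(-t) - e^(-2*t))/t
D^3[M](t) = (-t^3*e^(t) + 8*t^3 - 3*t^2*e^(t) + 12*t^2 - 6*t*e^(t) + 12*t - 6*e^(t) + 6)*e^(-2*t)/t^4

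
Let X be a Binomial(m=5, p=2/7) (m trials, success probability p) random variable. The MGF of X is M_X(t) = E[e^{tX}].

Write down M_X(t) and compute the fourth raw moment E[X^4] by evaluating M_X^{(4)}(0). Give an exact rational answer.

M_X(t) = (2*e^(t)/7 + 5/7)^5
M′(t) = 160*e^(5*t)/16807 + 1600*e^(4*t)/16807 + 6000*e^(3*t)/16807 + 10000*e^(2*t)/16807 + 6250*e^(t)/16807
M′′(t) = 800*e^(5*t)/16807 + 6400*e^(4*t)/16807 + 18000*e^(3*t)/16807 + 20000*e^(2*t)/16807 + 6250*e^(t)/16807
M′′′(t) = 4000*e^(5*t)/16807 + 25600*e^(4*t)/16807 + 54000*e^(3*t)/16807 + 40000*e^(2*t)/16807 + 6250*e^(t)/16807
M′′′′(t) = 20000*e^(5*t)/16807 + 102400*e^(4*t)/16807 + 162000*e^(3*t)/16807 + 80000*e^(2*t)/16807 + 6250*e^(t)/16807

E[X^4] = M′′′′(0) = 52950/2401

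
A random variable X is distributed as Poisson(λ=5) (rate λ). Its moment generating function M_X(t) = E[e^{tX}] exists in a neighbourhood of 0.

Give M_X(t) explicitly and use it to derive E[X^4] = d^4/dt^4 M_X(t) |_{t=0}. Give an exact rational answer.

M_X(t) = e^(5*e^(t) - 5)
M^(4)(t) = (625*e^(4*t)*e^(5*e^(t)) + 750*e^(3*t)*e^(5*e^(t)) + 175*e^(2*t)*e^(5*e^(t)) + 5*e^(t)*e^(5*e^(t)))*e^(-5)

E[X^4] = M^(4)(0) = 1555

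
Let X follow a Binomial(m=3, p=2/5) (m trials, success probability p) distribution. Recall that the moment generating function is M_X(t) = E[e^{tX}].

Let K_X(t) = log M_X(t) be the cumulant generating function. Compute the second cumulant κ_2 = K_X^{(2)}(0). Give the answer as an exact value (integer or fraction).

M_X(t) = (2*e^(t)/5 + 3/5)^3
K_X(t) = log M_X(t) = 3*log(2*e^(t)/5 + 3/5)
D^2[K](t) = 18*e^(t)/(4*e^(2*t) + 12*e^(t) + 9)

κ_2 = D^2[K](0) = 18/25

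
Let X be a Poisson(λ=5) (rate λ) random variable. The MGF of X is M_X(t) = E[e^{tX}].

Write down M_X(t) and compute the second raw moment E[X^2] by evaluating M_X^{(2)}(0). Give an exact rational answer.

E[X^2] = M^(2)(0) = 30

M_X(t) = e^(5*e^(t) - 5)
M^(2)(t) = (25*e^(2*t)*e^(5*e^(t)) + 5*e^(t)*e^(5*e^(t)))*e^(-5)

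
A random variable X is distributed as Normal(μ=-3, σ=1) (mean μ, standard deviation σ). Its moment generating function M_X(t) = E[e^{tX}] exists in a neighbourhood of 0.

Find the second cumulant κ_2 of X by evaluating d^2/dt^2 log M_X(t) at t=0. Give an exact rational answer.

M_X(t) = e^(t^2/2 - 3*t)
K_X(t) = log M_X(t) = t^2/2 - 3*t
dK/dt = t - 3
d^2K/dt^2 = 1

κ_2 = d^2K/dt^2 |_{t=0} = 1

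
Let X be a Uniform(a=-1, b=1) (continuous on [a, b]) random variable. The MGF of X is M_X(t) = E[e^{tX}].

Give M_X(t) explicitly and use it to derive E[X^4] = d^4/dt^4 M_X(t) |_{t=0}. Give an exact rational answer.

M_X(t) = (e^(t) - e^(-t))/(2*t)
M^(4)(t) = (t^4*e^(2*t) - t^4 - 4*t^3*e^(2*t) - 4*t^3 + 12*t^2*e^(2*t) - 12*t^2 - 24*t*e^(2*t) - 24*t + 24*e^(2*t) - 24)*e^(-t)/(2*t^5)

E[X^4] = M^(4)(0) = 1/5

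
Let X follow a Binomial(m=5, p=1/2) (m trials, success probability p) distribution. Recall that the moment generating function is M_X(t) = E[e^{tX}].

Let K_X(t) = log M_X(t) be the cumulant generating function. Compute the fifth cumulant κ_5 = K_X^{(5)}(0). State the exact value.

M_X(t) = (e^(t)/2 + 1/2)^5
K_X(t) = log M_X(t) = 5*log(e^(t)/2 + 1/2)
D^5[K](t) = (-5*e^(4*t) + 55*e^(3*t) - 55*e^(2*t) + 5*e^(t))/(e^(5*t) + 5*e^(4*t) + 10*e^(3*t) + 10*e^(2*t) + 5*e^(t) + 1)

κ_5 = D^5[K](0) = 0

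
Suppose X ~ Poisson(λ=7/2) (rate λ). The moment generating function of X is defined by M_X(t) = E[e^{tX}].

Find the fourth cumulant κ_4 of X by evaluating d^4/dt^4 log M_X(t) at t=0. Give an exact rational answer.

M_X(t) = e^(7*e^(t)/2 - 7/2)
K_X(t) = log M_X(t) = 7*e^(t)/2 - 7/2
K^(4)(t) = 7*e^(t)/2

κ_4 = K^(4)(0) = 7/2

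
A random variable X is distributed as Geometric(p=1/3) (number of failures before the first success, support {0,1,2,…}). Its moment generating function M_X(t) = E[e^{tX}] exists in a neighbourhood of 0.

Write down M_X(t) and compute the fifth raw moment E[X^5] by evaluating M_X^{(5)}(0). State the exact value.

M_X(t) = 1/(3*(1 - 2*e^(t)/3))
M^(5)(t) = (32*e^(5*t) + 1248*e^(4*t) + 4752*e^(3*t) + 2808*e^(2*t) + 162*e^(t))/(64*e^(6*t) - 576*e^(5*t) + 2160*e^(4*t) - 4320*e^(3*t) + 4860*e^(2*t) - 2916*e^(t) + 729)

E[X^5] = M^(5)(0) = 9002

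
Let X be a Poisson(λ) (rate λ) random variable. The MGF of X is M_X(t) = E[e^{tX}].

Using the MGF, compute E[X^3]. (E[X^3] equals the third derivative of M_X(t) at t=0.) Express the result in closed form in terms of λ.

M_X(t) = e^(λ*(e^(t) - 1))
M′(t) = λ*e^(-λ)*e^(t)*e^(λ*e^(t))
M′′(t) = (λ^2*e^(2*t)*e^(λ*e^(t)) + λ*e^(t)*e^(λ*e^(t)))*e^(-λ)
M′′′(t) = (λ^3*e^(3*t)*e^(λ*e^(t)) + 3*λ^2*e^(2*t)*e^(λ*e^(t)) + λ*e^(t)*e^(λ*e^(t)))*e^(-λ)

E[X^3] = M′′′(0) = λ*(λ^2 + 3*λ + 1)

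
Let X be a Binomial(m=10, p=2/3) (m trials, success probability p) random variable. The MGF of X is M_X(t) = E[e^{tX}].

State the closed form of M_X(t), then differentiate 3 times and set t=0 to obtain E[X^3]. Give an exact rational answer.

E[X^3] = d^3M/dt^3 |_{t=0} = 340

M_X(t) = (2*e^(t)/3 + 1/3)^10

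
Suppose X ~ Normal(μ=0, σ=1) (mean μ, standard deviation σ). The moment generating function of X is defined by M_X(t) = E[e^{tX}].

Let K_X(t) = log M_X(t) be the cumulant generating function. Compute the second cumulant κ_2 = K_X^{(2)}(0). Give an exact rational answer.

M_X(t) = e^(t^2/2)
K_X(t) = log M_X(t) = t^2/2
D^2[K](t) = 1

κ_2 = D^2[K](0) = 1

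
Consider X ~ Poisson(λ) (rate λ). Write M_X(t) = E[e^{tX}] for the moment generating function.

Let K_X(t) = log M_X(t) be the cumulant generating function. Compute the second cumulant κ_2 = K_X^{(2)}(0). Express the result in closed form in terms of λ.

M_X(t) = e^(λ*(e^(t) - 1))
K_X(t) = log M_X(t) = λ*(e^(t) - 1)
D^2[K](t) = λ*e^(t)

κ_2 = D^2[K](0) = λ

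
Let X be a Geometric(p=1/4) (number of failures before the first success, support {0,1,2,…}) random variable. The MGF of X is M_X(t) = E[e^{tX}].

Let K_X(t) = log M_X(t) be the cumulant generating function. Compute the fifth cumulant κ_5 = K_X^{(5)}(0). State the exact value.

κ_5 = d^5K/dt^5 |_{t=0} = 12180

M_X(t) = 1/(4*(1 - 3*e^(t)/4))
K_X(t) = log M_X(t) = -log(1 - 3*e^(t)/4) - 2*log(2)
dK/dt = -3*e^(t)/(3*e^(t) - 4)
d^2K/dt^2 = 12*e^(t)/(9*e^(2*t) - 24*e^(t) + 16)
d^3K/dt^3 = (-36*e^(2*t) - 48*e^(t))/(27*e^(3*t) - 108*e^(2*t) + 144*e^(t) - 64)
d^4K/dt^4 = (108*e^(3*t) + 576*e^(2*t) + 192*e^(t))/(81*e^(4*t) - 432*e^(3*t) + 864*e^(2*t) - 768*e^(t) + 256)
d^5K/dt^5 = (-324*e^(4*t) - 4752*e^(3*t) - 6336*e^(2*t) - 768*e^(t))/(243*e^(5*t) - 1620*e^(4*t) + 4320*e^(3*t) - 5760*e^(2*t) + 3840*e^(t) - 1024)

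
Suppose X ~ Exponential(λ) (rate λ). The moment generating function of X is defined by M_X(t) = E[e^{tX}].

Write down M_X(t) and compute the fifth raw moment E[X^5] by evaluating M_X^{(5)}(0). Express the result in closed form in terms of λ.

M_X(t) = λ/(λ - t)
M^(5)(t) = 120*λ/(λ^6 - 6*λ^5*t + 15*λ^4*t^2 - 20*λ^3*t^3 + 15*λ^2*t^4 - 6*λ*t^5 + t^6)

E[X^5] = M^(5)(0) = 120/λ^5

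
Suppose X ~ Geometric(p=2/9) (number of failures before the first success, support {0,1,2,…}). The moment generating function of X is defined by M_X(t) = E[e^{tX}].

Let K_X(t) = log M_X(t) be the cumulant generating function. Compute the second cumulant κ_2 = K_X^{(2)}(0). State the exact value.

κ_2 = K^(2)(0) = 63/4

M_X(t) = 2/(9*(1 - 7*e^(t)/9))
K_X(t) = log M_X(t) = -log(1 - 7*e^(t)/9) - 2*log(3) + log(2)
K^(2)(t) = 63*e^(t)/(49*e^(2*t) - 126*e^(t) + 81)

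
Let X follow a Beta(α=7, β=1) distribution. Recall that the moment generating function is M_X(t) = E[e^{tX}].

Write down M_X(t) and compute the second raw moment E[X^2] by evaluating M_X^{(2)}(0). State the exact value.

E[X^2] = D^2[M](0) = 7/9

M_X(t) = ₁F₁(7; 8; t)
D^2[M](t) = 7*₁F₁(9; 10; t)/9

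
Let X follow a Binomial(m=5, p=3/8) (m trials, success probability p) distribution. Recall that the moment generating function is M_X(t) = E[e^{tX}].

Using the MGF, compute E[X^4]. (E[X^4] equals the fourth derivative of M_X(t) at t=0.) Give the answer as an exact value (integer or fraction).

M_X(t) = (3*e^(t)/8 + 5/8)^5
M′(t) = 1215*e^(5*t)/32768 + 2025*e^(4*t)/8192 + 10125*e^(3*t)/16384 + 5625*e^(2*t)/8192 + 9375*e^(t)/32768
M′′(t) = 6075*e^(5*t)/32768 + 2025*e^(4*t)/2048 + 30375*e^(3*t)/16384 + 5625*e^(2*t)/4096 + 9375*e^(t)/32768
M′′′(t) = 30375*e^(5*t)/32768 + 2025*e^(4*t)/512 + 91125*e^(3*t)/16384 + 5625*e^(2*t)/2048 + 9375*e^(t)/32768
M′′′′(t) = 151875*e^(5*t)/32768 + 2025*e^(4*t)/128 + 273375*e^(3*t)/16384 + 5625*e^(2*t)/1024 + 9375*e^(t)/32768

E[X^4] = M′′′′(0) = 21975/512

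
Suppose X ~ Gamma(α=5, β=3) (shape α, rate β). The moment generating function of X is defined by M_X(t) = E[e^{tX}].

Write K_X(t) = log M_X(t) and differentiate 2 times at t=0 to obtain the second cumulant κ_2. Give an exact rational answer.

κ_2 = K′′(0) = 5/9

M_X(t) = 243/(3 - t)^5
K_X(t) = log M_X(t) = -5*log(3 - t) + 5*log(3)
K′(t) = -5/(t - 3)
K′′(t) = 5/(t^2 - 6*t + 9)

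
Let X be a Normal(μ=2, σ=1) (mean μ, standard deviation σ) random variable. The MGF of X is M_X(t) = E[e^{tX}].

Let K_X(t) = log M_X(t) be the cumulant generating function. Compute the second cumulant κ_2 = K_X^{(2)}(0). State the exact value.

κ_2 = D^2[K](0) = 1

M_X(t) = e^(t^2/2 + 2*t)
K_X(t) = log M_X(t) = t^2/2 + 2*t
D^2[K](t) = 1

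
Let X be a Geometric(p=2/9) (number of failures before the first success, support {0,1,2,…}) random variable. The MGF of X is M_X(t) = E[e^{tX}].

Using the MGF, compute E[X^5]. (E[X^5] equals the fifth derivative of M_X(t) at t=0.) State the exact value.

E[X^5] = M^(5)(0) = 211687/2

M_X(t) = 2/(9*(1 - 7*e^(t)/9))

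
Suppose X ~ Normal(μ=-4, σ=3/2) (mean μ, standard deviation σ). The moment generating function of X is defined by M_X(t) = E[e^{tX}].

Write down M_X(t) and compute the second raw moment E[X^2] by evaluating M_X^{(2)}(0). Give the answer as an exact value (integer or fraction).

M_X(t) = e^(9*t^2/8 - 4*t)
M^(2)(t) = (81*t^2*e^(9*t^2/8) - 288*t*e^(9*t^2/8) + 292*e^(9*t^2/8))*e^(-4*t)/16

E[X^2] = M^(2)(0) = 73/4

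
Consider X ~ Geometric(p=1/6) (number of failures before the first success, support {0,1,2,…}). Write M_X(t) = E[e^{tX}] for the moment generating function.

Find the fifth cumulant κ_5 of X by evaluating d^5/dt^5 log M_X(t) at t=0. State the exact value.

κ_5 = d^5K/dt^5 |_{t=0} = 119130

M_X(t) = 1/(6*(1 - 5*e^(t)/6))
K_X(t) = log M_X(t) = -log(1 - 5*e^(t)/6) - log(6)
dK/dt = -5*e^(t)/(5*e^(t) - 6)
d^2K/dt^2 = 30*e^(t)/(25*e^(2*t) - 60*e^(t) + 36)
d^3K/dt^3 = (-150*e^(2*t) - 180*e^(t))/(125*e^(3*t) - 450*e^(2*t) + 540*e^(t) - 216)
d^4K/dt^4 = (750*e^(3*t) + 3600*e^(2*t) + 1080*e^(t))/(625*e^(4*t) - 3000*e^(3*t) + 5400*e^(2*t) - 4320*e^(t) + 1296)
d^5K/dt^5 = (-3750*e^(4*t) - 49500*e^(3*t) - 59400*e^(2*t) - 6480*e^(t))/(3125*e^(5*t) - 18750*e^(4*t) + 45000*e^(3*t) - 54000*e^(2*t) + 32400*e^(t) - 7776)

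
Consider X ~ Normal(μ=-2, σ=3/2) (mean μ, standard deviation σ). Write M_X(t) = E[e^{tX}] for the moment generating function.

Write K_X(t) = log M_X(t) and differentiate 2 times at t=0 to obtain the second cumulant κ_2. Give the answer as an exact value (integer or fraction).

κ_2 = K^(2)(0) = 9/4

M_X(t) = e^(9*t^2/8 - 2*t)
K_X(t) = log M_X(t) = 9*t^2/8 - 2*t
K^(2)(t) = 9/4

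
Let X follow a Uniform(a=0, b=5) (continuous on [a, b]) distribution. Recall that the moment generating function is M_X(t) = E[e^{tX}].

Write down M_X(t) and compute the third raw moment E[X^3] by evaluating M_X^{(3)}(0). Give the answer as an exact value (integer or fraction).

M_X(t) = (e^(5*t) - 1)/(5*t)
M′(t) = (5*t*e^(5*t) - e^(5*t) + 1)/(5*t^2)
M′′(t) = (25*t^2*e^(5*t) - 10*t*e^(5*t) + 2*e^(5*t) - 2)/(5*t^3)
M′′′(t) = (125*t^3*e^(5*t) - 75*t^2*e^(5*t) + 30*t*e^(5*t) - 6*e^(5*t) + 6)/(5*t^4)

E[X^3] = M′′′(0) = 125/4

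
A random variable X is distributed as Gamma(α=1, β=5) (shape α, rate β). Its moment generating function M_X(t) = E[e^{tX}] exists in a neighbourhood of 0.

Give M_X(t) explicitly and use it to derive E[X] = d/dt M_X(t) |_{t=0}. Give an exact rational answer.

E[X] = D[M](0) = 1/5

M_X(t) = 5/(5 - t)
D[M](t) = 5/(t^2 - 10*t + 25)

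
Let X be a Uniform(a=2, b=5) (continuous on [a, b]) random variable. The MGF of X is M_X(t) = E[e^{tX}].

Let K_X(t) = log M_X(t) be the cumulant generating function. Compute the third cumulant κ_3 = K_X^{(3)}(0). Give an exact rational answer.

κ_3 = K′′′(0) = 0

M_X(t) = (e^(5*t) - e^(2*t))/(3*t)
K_X(t) = log M_X(t) = -log(t) + log(e^(5*t) - e^(2*t)) - log(3)
K′(t) = (5*t*e^(3*t) - 2*t - e^(3*t) + 1)/(t*e^(3*t) - t)
K′′(t) = (-9*t^2*e^(3*t) + e^(6*t) - 2*e^(3*t) + 1)/(t^2*e^(6*t) - 2*t^2*e^(3*t) + t^2)
K′′′(t) = (27*t^3*e^(6*t) + 27*t^3*e^(3*t) - 2*e^(9*t) + 6*e^(6*t) - 6*e^(3*t) + 2)/(t^3*e^(9*t) - 3*t^3*e^(6*t) + 3*t^3*e^(3*t) - t^3)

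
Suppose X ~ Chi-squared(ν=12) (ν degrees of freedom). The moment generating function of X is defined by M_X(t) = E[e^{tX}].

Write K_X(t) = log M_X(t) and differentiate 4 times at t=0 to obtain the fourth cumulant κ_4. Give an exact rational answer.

κ_4 = K′′′′(0) = 576

M_X(t) = (1 - 2*t)^(-6)
K_X(t) = log M_X(t) = -6*log(1 - 2*t)
K′(t) = -12/(2*t - 1)
K′′(t) = 24/(4*t^2 - 4*t + 1)
K′′′(t) = -96/(8*t^3 - 12*t^2 + 6*t - 1)
K′′′′(t) = 576/(16*t^4 - 32*t^3 + 24*t^2 - 8*t + 1)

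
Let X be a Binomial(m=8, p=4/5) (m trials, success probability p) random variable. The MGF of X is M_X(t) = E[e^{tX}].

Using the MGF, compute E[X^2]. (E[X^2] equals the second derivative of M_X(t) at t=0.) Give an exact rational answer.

M_X(t) = (4*e^(t)/5 + 1/5)^8

E[X^2] = M^(2)(0) = 1056/25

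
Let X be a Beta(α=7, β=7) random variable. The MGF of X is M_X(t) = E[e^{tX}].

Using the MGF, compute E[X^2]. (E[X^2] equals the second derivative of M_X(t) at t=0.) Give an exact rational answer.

E[X^2] = M^(2)(0) = 4/15

M_X(t) = ₁F₁(7; 14; t)
M^(2)(t) = 4*₁F₁(9; 16; t)/15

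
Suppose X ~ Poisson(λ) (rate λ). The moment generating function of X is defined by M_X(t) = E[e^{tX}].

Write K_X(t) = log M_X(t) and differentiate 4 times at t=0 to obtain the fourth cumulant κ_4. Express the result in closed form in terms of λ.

κ_4 = K^(4)(0) = λ

M_X(t) = e^(λ*(e^(t) - 1))
K_X(t) = log M_X(t) = λ*(e^(t) - 1)
K^(4)(t) = λ*e^(t)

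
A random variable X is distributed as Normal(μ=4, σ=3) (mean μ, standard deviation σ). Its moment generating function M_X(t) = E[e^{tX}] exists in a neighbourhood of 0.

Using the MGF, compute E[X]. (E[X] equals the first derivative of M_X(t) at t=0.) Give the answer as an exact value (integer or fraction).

M_X(t) = e^(9*t^2/2 + 4*t)
dM/dt = 9*t*e^(4*t)*e^(9*t^2/2) + 4*e^(4*t)*e^(9*t^2/2)

E[X] = dM/dt |_{t=0} = 4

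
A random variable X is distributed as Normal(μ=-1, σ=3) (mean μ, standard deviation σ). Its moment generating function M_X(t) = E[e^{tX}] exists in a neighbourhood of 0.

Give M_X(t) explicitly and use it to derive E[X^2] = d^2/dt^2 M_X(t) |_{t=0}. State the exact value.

E[X^2] = D^2[M](0) = 10

M_X(t) = e^(9*t^2/2 - t)
D^2[M](t) = (81*t^2*e^(9*t^2/2) - 18*t*e^(9*t^2/2) + 10*e^(9*t^2/2))*e^(-t)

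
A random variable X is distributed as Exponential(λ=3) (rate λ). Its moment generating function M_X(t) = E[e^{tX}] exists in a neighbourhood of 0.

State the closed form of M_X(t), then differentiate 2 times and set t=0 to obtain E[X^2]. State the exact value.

E[X^2] = d^2M/dt^2 |_{t=0} = 2/9

M_X(t) = 3/(3 - t)
dM/dt = 3/(t^2 - 6*t + 9)
d^2M/dt^2 = -6/(t^3 - 9*t^2 + 27*t - 27)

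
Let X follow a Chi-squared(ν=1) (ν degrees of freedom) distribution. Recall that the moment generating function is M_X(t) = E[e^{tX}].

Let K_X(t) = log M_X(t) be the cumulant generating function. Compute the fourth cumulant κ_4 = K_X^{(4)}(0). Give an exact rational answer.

M_X(t) = 1/√(1 - 2*t)
K_X(t) = log M_X(t) = -log(1 - 2*t)/2
D^4[K](t) = 48/(16*t^4 - 32*t^3 + 24*t^2 - 8*t + 1)

κ_4 = D^4[K](0) = 48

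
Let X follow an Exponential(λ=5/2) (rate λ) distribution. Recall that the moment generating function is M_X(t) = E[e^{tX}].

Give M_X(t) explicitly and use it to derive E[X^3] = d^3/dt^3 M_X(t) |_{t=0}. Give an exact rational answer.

E[X^3] = M′′′(0) = 48/125

M_X(t) = 5/(2*(5/2 - t))
M′(t) = 10/(4*t^2 - 20*t + 25)
M′′(t) = -40/(8*t^3 - 60*t^2 + 150*t - 125)
M′′′(t) = 240/(16*t^4 - 160*t^3 + 600*t^2 - 1000*t + 625)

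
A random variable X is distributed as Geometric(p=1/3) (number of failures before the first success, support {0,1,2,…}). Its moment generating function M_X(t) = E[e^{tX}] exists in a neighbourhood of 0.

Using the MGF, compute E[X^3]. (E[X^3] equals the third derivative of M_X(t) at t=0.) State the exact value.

E[X^3] = M^(3)(0) = 74

M_X(t) = 1/(3*(1 - 2*e^(t)/3))
M^(3)(t) = (8*e^(3*t) + 48*e^(2*t) + 18*e^(t))/(16*e^(4*t) - 96*e^(3*t) + 216*e^(2*t) - 216*e^(t) + 81)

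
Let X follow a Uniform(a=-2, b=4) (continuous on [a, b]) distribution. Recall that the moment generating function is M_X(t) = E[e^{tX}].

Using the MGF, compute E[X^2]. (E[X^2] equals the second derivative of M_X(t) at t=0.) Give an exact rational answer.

E[X^2] = D^2[M](0) = 4

M_X(t) = (e^(4*t) - e^(-2*t))/(6*t)
D^2[M](t) = (8*t^2*e^(6*t) - 2*t^2 - 4*t*e^(6*t) - 2*t + e^(6*t) - 1)*e^(-2*t)/(3*t^3)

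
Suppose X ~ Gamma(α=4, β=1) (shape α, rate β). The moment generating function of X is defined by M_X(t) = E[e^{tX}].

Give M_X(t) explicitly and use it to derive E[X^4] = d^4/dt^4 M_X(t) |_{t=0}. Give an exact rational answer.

E[X^4] = M^(4)(0) = 840

M_X(t) = (1 - t)^(-4)
M^(4)(t) = 840/(t^8 - 8*t^7 + 28*t^6 - 56*t^5 + 70*t^4 - 56*t^3 + 28*t^2 - 8*t + 1)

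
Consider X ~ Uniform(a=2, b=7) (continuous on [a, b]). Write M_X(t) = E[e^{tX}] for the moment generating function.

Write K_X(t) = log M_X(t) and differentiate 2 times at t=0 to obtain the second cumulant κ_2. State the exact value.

κ_2 = d^2K/dt^2 |_{t=0} = 25/12

M_X(t) = (e^(7*t) - e^(2*t))/(5*t)
K_X(t) = log M_X(t) = -log(t) + log(e^(7*t) - e^(2*t)) - log(5)
dK/dt = (7*t*e^(5*t) - 2*t - e^(5*t) + 1)/(t*e^(5*t) - t)
d^2K/dt^2 = (-25*t^2*e^(5*t) + e^(10*t) - 2*e^(5*t) + 1)/(t^2*e^(10*t) - 2*t^2*e^(5*t) + t^2)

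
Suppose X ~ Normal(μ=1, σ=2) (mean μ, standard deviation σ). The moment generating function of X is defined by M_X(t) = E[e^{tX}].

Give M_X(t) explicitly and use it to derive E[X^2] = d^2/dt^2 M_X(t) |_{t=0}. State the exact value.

E[X^2] = M′′(0) = 5

M_X(t) = e^(2*t^2 + t)
M′(t) = 4*t*e^(t)*e^(2*t^2) + e^(t)*e^(2*t^2)
M′′(t) = 16*t^2*e^(t)*e^(2*t^2) + 8*t*e^(t)*e^(2*t^2) + 5*e^(t)*e^(2*t^2)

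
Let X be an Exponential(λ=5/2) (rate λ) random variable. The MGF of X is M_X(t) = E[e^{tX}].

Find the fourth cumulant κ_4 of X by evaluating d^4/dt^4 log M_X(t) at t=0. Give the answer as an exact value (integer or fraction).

κ_4 = K^(4)(0) = 96/625

M_X(t) = 5/(2*(5/2 - t))
K_X(t) = log M_X(t) = -log(5/2 - t) - log(2) + log(5)
K^(4)(t) = 96/(16*t^4 - 160*t^3 + 600*t^2 - 1000*t + 625)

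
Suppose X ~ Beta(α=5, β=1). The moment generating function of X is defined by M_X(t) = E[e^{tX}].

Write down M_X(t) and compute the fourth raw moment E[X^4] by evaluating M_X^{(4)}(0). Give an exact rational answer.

E[X^4] = d^4M/dt^4 |_{t=0} = 5/9

M_X(t) = ₁F₁(5; 6; t)
dM/dt = 5*₁F₁(6; 7; t)/6
d^2M/dt^2 = 5*₁F₁(7; 8; t)/7
d^3M/dt^3 = 5*₁F₁(8; 9; t)/8
d^4M/dt^4 = 5*₁F₁(9; 10; t)/9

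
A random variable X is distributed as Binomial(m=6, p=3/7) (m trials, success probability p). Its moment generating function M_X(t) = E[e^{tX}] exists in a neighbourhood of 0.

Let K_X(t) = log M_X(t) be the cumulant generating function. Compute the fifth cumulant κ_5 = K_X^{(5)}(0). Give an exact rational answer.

κ_5 = K′′′′′(0) = -6840/16807

M_X(t) = (3*e^(t)/7 + 4/7)^6
K_X(t) = log M_X(t) = 6*log(3*e^(t)/7 + 4/7)
K′(t) = 18*e^(t)/(3*e^(t) + 4)
K′′(t) = 72*e^(t)/(9*e^(2*t) + 24*e^(t) + 16)
K′′′(t) = (-216*e^(2*t) + 288*e^(t))/(27*e^(3*t) + 108*e^(2*t) + 144*e^(t) + 64)
K′′′′(t) = (648*e^(3*t) - 3456*e^(2*t) + 1152*e^(t))/(81*e^(4*t) + 432*e^(3*t) + 864*e^(2*t) + 768*e^(t) + 256)
K′′′′′(t) = (-1944*e^(4*t) + 28512*e^(3*t) - 38016*e^(2*t) + 4608*e^(t))/(243*e^(5*t) + 1620*e^(4*t) + 4320*e^(3*t) + 5760*e^(2*t) + 3840*e^(t) + 1024)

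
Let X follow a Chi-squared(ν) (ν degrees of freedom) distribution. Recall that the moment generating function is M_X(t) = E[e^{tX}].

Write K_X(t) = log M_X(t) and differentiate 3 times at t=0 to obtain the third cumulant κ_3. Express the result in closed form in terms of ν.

M_X(t) = (1 - 2*t)^(-ν/2)
K_X(t) = log M_X(t) = -ν*log(1 - 2*t)/2
D^3[K](t) = -8*ν/(8*t^3 - 12*t^2 + 6*t - 1)

κ_3 = D^3[K](0) = 8*ν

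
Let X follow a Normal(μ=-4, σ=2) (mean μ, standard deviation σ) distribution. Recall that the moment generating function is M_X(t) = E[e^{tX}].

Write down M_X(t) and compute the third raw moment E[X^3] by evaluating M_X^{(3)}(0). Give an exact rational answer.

E[X^3] = M′′′(0) = -112

M_X(t) = e^(2*t^2 - 4*t)
M′(t) = 4*t*e^(-4*t)*e^(2*t^2) - 4*e^(-4*t)*e^(2*t^2)
M′′(t) = (16*t^2*e^(2*t^2) - 32*t*e^(2*t^2) + 20*e^(2*t^2))*e^(-4*t)
M′′′(t) = (64*t^3*e^(2*t^2) - 192*t^2*e^(2*t^2) + 240*t*e^(2*t^2) - 112*e^(2*t^2))*e^(-4*t)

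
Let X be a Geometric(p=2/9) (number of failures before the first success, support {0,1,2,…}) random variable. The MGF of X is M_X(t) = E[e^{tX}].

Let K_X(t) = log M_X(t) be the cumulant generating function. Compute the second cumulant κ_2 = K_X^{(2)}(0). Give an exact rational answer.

M_X(t) = 2/(9*(1 - 7*e^(t)/9))
K_X(t) = log M_X(t) = -log(1 - 7*e^(t)/9) - 2*log(3) + log(2)
D^2[K](t) = 63*e^(t)/(49*e^(2*t) - 126*e^(t) + 81)

κ_2 = D^2[K](0) = 63/4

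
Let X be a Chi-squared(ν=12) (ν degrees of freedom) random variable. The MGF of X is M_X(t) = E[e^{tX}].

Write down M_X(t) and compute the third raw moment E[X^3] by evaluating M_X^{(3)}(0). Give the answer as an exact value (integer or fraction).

M_X(t) = (1 - 2*t)^(-6)
dM/dt = -12/(128*t^7 - 448*t^6 + 672*t^5 - 560*t^4 + 280*t^3 - 84*t^2 + 14*t - 1)
d^2M/dt^2 = 168/(256*t^8 - 1024*t^7 + 1792*t^6 - 1792*t^5 + 1120*t^4 - 448*t^3 + 112*t^2 - 16*t + 1)
d^3M/dt^3 = -2688/(512*t^9 - 2304*t^8 + 4608*t^7 - 5376*t^6 + 4032*t^5 - 2016*t^4 + 672*t^3 - 144*t^2 + 18*t - 1)

E[X^3] = d^3M/dt^3 |_{t=0} = 2688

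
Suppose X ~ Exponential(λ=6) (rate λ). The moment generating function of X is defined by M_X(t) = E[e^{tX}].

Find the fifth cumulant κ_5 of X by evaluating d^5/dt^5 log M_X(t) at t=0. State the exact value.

κ_5 = K^(5)(0) = 1/324

M_X(t) = 6/(6 - t)
K_X(t) = log M_X(t) = -log(6 - t) + log(6)
K^(5)(t) = -24/(t^5 - 30*t^4 + 360*t^3 - 2160*t^2 + 6480*t - 7776)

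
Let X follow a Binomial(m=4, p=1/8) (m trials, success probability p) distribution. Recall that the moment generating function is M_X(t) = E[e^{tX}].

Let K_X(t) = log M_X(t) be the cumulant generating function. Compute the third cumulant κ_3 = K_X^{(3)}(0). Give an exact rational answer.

κ_3 = d^3K/dt^3 |_{t=0} = 21/64

M_X(t) = (e^(t)/8 + 7/8)^4
K_X(t) = log M_X(t) = 4*log(e^(t)/8 + 7/8)
dK/dt = 4*e^(t)/(e^(t) + 7)
d^2K/dt^2 = 28*e^(t)/(e^(2*t) + 14*e^(t) + 49)
d^3K/dt^3 = (-28*e^(2*t) + 196*e^(t))/(e^(3*t) + 21*e^(2*t) + 147*e^(t) + 343)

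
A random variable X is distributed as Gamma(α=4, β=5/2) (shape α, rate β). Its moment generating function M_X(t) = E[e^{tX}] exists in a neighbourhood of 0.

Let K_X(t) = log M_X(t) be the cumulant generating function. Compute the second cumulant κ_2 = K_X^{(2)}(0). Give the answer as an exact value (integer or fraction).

M_X(t) = 625/(16*(5/2 - t)^4)
K_X(t) = log M_X(t) = -4*log(5/2 - t) - 4*log(2) + 4*log(5)
K^(2)(t) = 16/(4*t^2 - 20*t + 25)

κ_2 = K^(2)(0) = 16/25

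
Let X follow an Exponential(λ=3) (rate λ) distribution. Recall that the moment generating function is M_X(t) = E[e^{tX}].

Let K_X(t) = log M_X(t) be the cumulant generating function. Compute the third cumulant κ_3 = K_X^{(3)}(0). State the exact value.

κ_3 = K^(3)(0) = 2/27

M_X(t) = 3/(3 - t)
K_X(t) = log M_X(t) = -log(3 - t) + log(3)
K^(3)(t) = -2/(t^3 - 9*t^2 + 27*t - 27)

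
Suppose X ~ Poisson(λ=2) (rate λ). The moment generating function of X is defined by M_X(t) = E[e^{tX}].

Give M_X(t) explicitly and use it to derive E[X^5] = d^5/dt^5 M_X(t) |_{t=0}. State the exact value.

M_X(t) = e^(2*e^(t) - 2)
M′(t) = 2*e^(-2)*e^(t)*e^(2*e^(t))
M′′(t) = (4*e^(2*t)*e^(2*e^(t)) + 2*e^(t)*e^(2*e^(t)))*e^(-2)
M′′′(t) = (8*e^(3*t)*e^(2*e^(t)) + 12*e^(2*t)*e^(2*e^(t)) + 2*e^(t)*e^(2*e^(t)))*e^(-2)
M′′′′(t) = (16*e^(4*t)*e^(2*e^(t)) + 48*e^(3*t)*e^(2*e^(t)) + 28*e^(2*t)*e^(2*e^(t)) + 2*e^(t)*e^(2*e^(t)))*e^(-2)
M′′′′′(t) = (32*e^(5*t)*e^(2*e^(t)) + 160*e^(4*t)*e^(2*e^(t)) + 200*e^(3*t)*e^(2*e^(t)) + 60*e^(2*t)*e^(2*e^(t)) + 2*e^(t)*e^(2*e^(t)))*e^(-2)

E[X^5] = M′′′′′(0) = 454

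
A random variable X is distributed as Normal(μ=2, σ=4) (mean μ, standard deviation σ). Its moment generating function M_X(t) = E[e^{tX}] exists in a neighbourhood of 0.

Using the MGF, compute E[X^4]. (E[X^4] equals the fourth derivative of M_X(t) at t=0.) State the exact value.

M_X(t) = e^(8*t^2 + 2*t)
dM/dt = 16*t*e^(2*t)*e^(8*t^2) + 2*e^(2*t)*e^(8*t^2)
d^2M/dt^2 = 256*t^2*e^(2*t)*e^(8*t^2) + 64*t*e^(2*t)*e^(8*t^2) + 20*e^(2*t)*e^(8*t^2)
d^3M/dt^3 = 4096*t^3*e^(2*t)*e^(8*t^2) + 1536*t^2*e^(2*t)*e^(8*t^2) + 960*t*e^(2*t)*e^(8*t^2) + 104*e^(2*t)*e^(8*t^2)
d^4M/dt^4 = 65536*t^4*e^(2*t)*e^(8*t^2) + 32768*t^3*e^(2*t)*e^(8*t^2) + 30720*t^2*e^(2*t)*e^(8*t^2) + 6656*t*e^(2*t)*e^(8*t^2) + 1168*e^(2*t)*e^(8*t^2)

E[X^4] = d^4M/dt^4 |_{t=0} = 1168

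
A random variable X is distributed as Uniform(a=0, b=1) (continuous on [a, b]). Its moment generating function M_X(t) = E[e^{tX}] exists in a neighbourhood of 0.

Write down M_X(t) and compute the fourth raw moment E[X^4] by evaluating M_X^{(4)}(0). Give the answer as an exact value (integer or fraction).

M_X(t) = (e^(t) - 1)/t
dM/dt = (t*e^(t) - e^(t) + 1)/t^2
d^2M/dt^2 = (t^2*e^(t) - 2*t*e^(t) + 2*e^(t) - 2)/t^3
d^3M/dt^3 = (t^3*e^(t) - 3*t^2*e^(t) + 6*t*e^(t) - 6*e^(t) + 6)/t^4
d^4M/dt^4 = (t^4*e^(t) - 4*t^3*e^(t) + 12*t^2*e^(t) - 24*t*e^(t) + 24*e^(t) - 24)/t^5

E[X^4] = d^4M/dt^4 |_{t=0} = 1/5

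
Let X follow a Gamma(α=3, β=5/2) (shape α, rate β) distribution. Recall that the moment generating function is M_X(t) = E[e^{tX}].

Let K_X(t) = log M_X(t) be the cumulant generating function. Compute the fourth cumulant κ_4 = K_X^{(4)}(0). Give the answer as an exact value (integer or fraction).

M_X(t) = 125/(8*(5/2 - t)^3)
K_X(t) = log M_X(t) = -3*log(5/2 - t) - 3*log(2) + 3*log(5)
D^4[K](t) = 288/(16*t^4 - 160*t^3 + 600*t^2 - 1000*t + 625)

κ_4 = D^4[K](0) = 288/625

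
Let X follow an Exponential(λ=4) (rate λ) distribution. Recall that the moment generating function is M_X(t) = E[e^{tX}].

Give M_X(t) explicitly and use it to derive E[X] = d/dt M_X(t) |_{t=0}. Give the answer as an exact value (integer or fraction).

M_X(t) = 4/(4 - t)
dM/dt = 4/(t^2 - 8*t + 16)

E[X] = dM/dt |_{t=0} = 1/4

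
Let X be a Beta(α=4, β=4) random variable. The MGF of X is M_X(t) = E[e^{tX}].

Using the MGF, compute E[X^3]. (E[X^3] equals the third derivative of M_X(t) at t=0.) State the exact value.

E[X^3] = d^3M/dt^3 |_{t=0} = 1/6

M_X(t) = ₁F₁(4; 8; t)
dM/dt = ₁F₁(5; 9; t)/2
d^2M/dt^2 = 5*₁F₁(6; 10; t)/18
d^3M/dt^3 = ₁F₁(7; 11; t)/6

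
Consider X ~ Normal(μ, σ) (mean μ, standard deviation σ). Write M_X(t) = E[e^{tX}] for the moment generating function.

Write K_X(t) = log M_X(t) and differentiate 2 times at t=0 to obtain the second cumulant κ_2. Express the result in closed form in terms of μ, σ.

κ_2 = K^(2)(0) = σ^2

M_X(t) = e^(μ*t + σ^2*t^2/2)
K_X(t) = log M_X(t) = μ*t + σ^2*t^2/2
K^(2)(t) = σ^2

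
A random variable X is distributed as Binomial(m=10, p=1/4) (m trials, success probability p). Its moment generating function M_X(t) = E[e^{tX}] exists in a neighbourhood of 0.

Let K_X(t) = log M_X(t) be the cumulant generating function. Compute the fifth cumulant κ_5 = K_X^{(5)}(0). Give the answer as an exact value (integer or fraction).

κ_5 = d^5K/dt^5 |_{t=0} = -75/64

M_X(t) = (e^(t)/4 + 3/4)^10
K_X(t) = log M_X(t) = 10*log(e^(t)/4 + 3/4)
dK/dt = 10*e^(t)/(e^(t) + 3)
d^2K/dt^2 = 30*e^(t)/(e^(2*t) + 6*e^(t) + 9)
d^3K/dt^3 = (-30*e^(2*t) + 90*e^(t))/(e^(3*t) + 9*e^(2*t) + 27*e^(t) + 27)
d^4K/dt^4 = (30*e^(3*t) - 360*e^(2*t) + 270*e^(t))/(e^(4*t) + 12*e^(3*t) + 54*e^(2*t) + 108*e^(t) + 81)
d^5K/dt^5 = (-30*e^(4*t) + 990*e^(3*t) - 2970*e^(2*t) + 810*e^(t))/(e^(5*t) + 15*e^(4*t) + 90*e^(3*t) + 270*e^(2*t) + 405*e^(t) + 243)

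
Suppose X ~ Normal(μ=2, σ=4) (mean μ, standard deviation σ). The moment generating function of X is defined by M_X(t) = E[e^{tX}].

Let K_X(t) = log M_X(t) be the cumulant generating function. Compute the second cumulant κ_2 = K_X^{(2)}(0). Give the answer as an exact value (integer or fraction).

κ_2 = d^2K/dt^2 |_{t=0} = 16

M_X(t) = e^(8*t^2 + 2*t)
K_X(t) = log M_X(t) = 8*t^2 + 2*t
dK/dt = 16*t + 2
d^2K/dt^2 = 16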